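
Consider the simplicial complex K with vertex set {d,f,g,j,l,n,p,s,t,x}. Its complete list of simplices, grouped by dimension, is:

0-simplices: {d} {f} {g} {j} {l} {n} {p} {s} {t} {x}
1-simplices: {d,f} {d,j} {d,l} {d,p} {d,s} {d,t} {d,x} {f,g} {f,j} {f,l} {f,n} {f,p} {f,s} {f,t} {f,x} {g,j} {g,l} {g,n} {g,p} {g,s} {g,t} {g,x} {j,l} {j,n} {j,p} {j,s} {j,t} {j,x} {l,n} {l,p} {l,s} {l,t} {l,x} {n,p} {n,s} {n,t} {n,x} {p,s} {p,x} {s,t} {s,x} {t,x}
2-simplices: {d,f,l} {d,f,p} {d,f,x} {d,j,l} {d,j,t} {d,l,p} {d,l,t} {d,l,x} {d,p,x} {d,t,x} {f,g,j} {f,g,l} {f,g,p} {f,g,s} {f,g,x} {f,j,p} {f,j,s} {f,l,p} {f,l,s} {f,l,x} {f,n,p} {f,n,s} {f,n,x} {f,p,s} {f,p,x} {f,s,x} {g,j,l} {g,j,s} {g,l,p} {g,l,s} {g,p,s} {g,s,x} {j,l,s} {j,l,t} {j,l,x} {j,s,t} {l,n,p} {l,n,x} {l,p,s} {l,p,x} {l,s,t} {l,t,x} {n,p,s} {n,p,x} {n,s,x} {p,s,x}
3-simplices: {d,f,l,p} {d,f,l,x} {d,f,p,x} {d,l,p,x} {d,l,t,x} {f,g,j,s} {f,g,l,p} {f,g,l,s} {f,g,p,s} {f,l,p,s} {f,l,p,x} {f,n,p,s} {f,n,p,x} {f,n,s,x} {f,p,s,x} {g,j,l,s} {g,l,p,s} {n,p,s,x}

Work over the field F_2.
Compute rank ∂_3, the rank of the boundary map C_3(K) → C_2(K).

n_0=10 n_1=42 n_2=46 n_3=18  [Z2]
∂1: piv[df,dj,dl,dp,ds,dt,dx,fg,fn] rk=9  ker:fj,fl,fp,fs,ft,fx,gj,gl,gn,gp,gs,gt,gx,jl,jn,jp,js,jt,jx,ln,lp,ls,lt,lx,np,ns,nt,nx,ps,px,st,sx,tx
∂2: piv[dfl,dfp,dfx,djl,djt,dlp,dlt,dlx,dpx,dtx,fgj,fgl,fgp,fgs,fgx,fjp,fjs,fls,fnp,fns,fnx,fps,fsx,gjl,jlx,jst,lnp] rk=27  ker:flp,flx,fpx,gjs,glp,gls,gps,gsx,jls,jlt,lnx,lps,lpx,lst,ltx,nps,npx,nsx,psx
∂3: piv[dflp,dflx,dfpx,dlpx,dltx,fgjs,fglp,fgls,fgps,flps,fnps,fnpx,fnsx,fpsx,gjls] rk=15  ker:flpx,glps,npsx
rk∂_3=15

rank∂_3=15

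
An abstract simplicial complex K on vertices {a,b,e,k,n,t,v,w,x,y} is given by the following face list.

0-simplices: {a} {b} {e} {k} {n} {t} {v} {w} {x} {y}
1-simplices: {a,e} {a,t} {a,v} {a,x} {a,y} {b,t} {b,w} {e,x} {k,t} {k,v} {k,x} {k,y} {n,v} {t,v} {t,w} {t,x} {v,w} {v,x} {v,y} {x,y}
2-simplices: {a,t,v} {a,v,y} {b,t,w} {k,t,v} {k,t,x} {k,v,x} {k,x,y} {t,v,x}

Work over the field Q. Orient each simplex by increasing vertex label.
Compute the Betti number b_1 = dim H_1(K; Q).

n_0=10 n_1=20 n_2=8  [Q]
∂1: piv[ae,at,av,ax,ay,bt,bw,kt,nv] rk=9  ker:ex,kv,kx,ky,tv,tw,tx,vw,vx,vy,xy
∂2: piv[atv,avy,btw,ktv,ktx,kvx,kxy] rk=7  ker:tvx
b_1=(20−9)−7=4

b_1=4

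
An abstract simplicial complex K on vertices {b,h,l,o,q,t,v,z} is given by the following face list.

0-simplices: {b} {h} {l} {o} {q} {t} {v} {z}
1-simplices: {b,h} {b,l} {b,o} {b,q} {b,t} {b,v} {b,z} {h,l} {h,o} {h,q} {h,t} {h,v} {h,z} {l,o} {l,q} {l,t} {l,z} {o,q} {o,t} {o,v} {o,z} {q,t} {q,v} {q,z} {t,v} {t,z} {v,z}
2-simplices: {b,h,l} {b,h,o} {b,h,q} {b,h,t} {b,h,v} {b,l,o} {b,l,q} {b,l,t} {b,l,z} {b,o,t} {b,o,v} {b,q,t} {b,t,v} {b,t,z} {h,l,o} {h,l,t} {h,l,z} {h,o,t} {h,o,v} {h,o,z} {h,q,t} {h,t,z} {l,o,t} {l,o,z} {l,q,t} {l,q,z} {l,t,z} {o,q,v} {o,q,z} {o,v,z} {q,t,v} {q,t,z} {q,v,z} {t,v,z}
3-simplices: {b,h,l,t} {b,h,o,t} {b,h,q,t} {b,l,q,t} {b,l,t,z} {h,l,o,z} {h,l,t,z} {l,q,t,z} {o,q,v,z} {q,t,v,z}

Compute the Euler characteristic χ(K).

χ(K)=5

n_0=8 n_1=27 n_2=34 n_3=10
χ=+8−27+34−10=5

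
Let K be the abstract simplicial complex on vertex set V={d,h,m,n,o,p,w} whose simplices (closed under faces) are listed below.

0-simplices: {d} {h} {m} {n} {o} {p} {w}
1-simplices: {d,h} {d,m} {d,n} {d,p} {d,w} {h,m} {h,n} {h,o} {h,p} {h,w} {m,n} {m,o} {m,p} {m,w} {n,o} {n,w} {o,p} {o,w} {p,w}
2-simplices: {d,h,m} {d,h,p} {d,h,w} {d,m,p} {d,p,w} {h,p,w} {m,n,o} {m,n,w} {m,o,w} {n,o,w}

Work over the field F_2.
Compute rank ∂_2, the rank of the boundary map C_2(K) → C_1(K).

n_0=7 n_1=19 n_2=10  [Z2]
∂1: piv[dh,dm,dn,dp,dw,ho] rk=6  ker:hm,hn,hp,hw,mn,mo,mp,mw,no,nw,op,ow,pw
∂2: piv[dhm,dhp,dhw,dmp,dpw,mno,mnw,mow] rk=8  ker:hpw,now
rk∂_2=8

rank∂_2=8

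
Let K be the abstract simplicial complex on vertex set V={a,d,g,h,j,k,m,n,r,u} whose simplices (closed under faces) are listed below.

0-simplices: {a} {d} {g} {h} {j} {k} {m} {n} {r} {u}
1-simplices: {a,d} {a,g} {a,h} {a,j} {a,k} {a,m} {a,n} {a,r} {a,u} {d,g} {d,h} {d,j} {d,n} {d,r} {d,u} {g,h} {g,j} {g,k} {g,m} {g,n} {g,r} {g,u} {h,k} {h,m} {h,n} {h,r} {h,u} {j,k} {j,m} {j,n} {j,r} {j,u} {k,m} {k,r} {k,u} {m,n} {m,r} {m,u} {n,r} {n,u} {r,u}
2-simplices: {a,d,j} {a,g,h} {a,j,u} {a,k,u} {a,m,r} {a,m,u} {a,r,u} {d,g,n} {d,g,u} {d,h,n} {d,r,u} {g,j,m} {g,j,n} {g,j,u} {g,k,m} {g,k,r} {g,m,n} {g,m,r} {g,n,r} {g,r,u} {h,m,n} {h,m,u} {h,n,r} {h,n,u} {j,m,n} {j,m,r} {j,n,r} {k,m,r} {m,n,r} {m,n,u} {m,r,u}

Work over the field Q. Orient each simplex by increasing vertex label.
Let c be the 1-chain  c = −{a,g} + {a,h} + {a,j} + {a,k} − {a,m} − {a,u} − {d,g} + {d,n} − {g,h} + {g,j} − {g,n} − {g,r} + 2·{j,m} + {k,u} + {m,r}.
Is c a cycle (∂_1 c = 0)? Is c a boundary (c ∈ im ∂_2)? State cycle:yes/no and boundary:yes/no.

n_0=10 n_1=41 n_2=31  [Q]
∂1: piv[ad,ag,ah,aj,ak,am,an,ar,au] rk=9  ker:dg,dh,dj,dn,dr,du,gh,gj,gk,gm,gn,gr,gu,hk,hm,hn,hr,hu,jk,jm,jn,jr,ju,km,kr,ku,mn,mr,mu,nr,nu,ru
∂2: piv[adj,agh,aju,aku,amr,amu,aru,dgn,dgu,dhn,dru,gjm,gjn,gju,gkm,gkr,gmn,gmr,gnr,gru,hmn,hmu,hnr,hnu,jmr] rk=25  ker:jmn,jnr,kmr,mnr,mnu,mru
∂1c = 0
c vs im∂2: reduces to 0 ⇒ boundary

cycle:yes boundary:yes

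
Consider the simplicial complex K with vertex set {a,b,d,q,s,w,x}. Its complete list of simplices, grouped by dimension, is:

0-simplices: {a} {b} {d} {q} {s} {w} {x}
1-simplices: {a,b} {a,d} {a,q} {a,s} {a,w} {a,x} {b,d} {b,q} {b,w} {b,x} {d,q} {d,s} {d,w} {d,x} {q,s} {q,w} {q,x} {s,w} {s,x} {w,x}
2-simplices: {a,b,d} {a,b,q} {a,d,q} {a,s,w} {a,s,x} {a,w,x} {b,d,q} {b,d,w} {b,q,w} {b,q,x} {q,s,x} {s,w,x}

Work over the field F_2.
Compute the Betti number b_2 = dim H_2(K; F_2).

b_2=2

n_0=7 n_1=20 n_2=12  [Z2]
∂1: piv[ab,ad,aq,as,aw,ax] rk=6  ker:bd,bq,bw,bx,dq,ds,dw,dx,qs,qw,qx,sw,sx,wx
∂2: piv[abd,abq,adq,asw,asx,awx,bdw,bqw,bqx,qsx] rk=10  ker:bdq,swx
b_2=(12−10)−0=2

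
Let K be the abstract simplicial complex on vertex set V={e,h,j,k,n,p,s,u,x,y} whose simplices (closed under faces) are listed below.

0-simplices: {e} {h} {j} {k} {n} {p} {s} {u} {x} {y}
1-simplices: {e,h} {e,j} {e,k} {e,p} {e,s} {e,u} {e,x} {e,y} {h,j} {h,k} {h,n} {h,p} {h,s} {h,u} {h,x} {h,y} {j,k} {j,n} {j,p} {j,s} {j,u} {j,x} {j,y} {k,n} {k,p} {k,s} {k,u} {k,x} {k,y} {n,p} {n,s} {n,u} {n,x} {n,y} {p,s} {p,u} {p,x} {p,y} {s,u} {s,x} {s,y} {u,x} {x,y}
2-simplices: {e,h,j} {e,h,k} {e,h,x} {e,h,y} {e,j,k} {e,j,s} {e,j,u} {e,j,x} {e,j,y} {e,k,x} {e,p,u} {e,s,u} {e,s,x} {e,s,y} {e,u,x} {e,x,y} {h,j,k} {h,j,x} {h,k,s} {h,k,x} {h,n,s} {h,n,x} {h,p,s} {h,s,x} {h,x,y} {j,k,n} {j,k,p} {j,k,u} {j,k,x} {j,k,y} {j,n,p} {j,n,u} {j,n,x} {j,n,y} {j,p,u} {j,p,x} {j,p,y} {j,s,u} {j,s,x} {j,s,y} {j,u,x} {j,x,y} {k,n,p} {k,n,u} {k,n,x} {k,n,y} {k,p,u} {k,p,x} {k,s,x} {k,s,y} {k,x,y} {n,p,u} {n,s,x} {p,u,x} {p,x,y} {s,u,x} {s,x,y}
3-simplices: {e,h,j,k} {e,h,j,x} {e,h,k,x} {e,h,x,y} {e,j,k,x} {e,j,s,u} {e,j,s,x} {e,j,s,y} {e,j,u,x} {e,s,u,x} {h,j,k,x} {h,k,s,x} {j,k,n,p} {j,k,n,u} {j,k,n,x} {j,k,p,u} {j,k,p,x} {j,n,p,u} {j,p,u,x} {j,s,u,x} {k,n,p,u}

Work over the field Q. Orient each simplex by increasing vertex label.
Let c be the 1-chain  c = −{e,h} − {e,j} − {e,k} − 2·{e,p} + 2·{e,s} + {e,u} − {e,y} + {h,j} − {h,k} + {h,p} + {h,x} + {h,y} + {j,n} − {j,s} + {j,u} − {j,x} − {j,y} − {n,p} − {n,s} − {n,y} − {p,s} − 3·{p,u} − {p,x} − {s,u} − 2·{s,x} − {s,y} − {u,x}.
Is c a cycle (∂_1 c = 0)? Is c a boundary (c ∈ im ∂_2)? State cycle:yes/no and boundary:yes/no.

n_0=10 n_1=43 n_2=57 n_3=21  [Q]
∂1: piv[eh,ej,ek,ep,es,eu,ex,ey,hn] rk=9  ker:hj,hk,hp,hs,hu,hx,hy,jk,jn,jp,js,ju,jx,jy,kn,kp,ks,ku,kx,ky,np,ns,nu,nx,ny,ps,pu,px,py,su,sx,sy,ux,xy
∂2: piv[ehj,ehk,ehx,ehy,ejk,ejs,eju,ejx,ejy,ekx,epu,esu,esx,esy,eux,exy,hks,hns,hnx,hps,hsx,jkn,jkp,jku,jky,jnp,jnu,jnx,jny,jpu,jpx,jpy] rk=32  ker:hjk,hjx,hkx,hxy,jkx,jsu,jsx,jsy,jux,jxy,knp,knu,knx,kny,kpu,kpx,ksx,ksy,kxy,npu,nsx,pux,pxy,sux,sxy
∂3: piv[ehjk,ehjx,ehkx,ehxy,ejkx,ejsu,ejsx,ejsy,ejux,esux,hksx,jknp,jknu,jknx,jkpu,jkpx,jnpu,jpux] rk=18  ker:hjkx,jsux,knpu
∂1c = 3·{e} − 4·{h} + {j} − 2·{k} + 4·{n} + 3·{p} + 3·{s} − {u} − 4·{x} − 3·{y}

cycle:no boundary:no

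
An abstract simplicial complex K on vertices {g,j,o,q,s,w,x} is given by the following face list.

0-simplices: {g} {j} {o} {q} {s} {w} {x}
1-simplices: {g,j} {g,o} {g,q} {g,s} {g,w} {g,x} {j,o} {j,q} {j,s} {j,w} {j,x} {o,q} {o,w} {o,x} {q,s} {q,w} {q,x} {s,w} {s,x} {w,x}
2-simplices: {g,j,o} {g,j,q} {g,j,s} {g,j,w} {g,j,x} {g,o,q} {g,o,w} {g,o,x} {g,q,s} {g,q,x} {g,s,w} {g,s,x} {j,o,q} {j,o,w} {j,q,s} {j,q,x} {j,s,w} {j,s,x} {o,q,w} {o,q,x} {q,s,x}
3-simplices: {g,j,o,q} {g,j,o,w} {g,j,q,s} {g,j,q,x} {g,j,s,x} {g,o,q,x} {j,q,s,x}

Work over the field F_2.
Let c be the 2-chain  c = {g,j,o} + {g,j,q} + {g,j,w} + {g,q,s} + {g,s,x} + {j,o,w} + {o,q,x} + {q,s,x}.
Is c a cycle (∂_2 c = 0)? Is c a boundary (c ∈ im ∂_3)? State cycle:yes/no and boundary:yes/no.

cycle:no boundary:no

n_0=7 n_1=20 n_2=21 n_3=7  [Z2]
∂1: piv[gj,go,gq,gs,gw,gx] rk=6  ker:jo,jq,js,jw,jx,oq,ow,ox,qs,qw,qx,sw,sx,wx
∂2: piv[gjo,gjq,gjs,gjw,gjx,goq,gow,gox,gqs,gqx,gsw,gsx,oqw] rk=13  ker:joq,jow,jqs,jqx,jsw,jsx,oqx,qsx
∂3: piv[gjoq,gjow,gjqs,gjqx,gjsx,goqx,jqsx] rk=7
∂2c = {g,j} + {g,o} + {g,w} + {g,x} + {j,q} + {o,q} + {o,w} + {o,x}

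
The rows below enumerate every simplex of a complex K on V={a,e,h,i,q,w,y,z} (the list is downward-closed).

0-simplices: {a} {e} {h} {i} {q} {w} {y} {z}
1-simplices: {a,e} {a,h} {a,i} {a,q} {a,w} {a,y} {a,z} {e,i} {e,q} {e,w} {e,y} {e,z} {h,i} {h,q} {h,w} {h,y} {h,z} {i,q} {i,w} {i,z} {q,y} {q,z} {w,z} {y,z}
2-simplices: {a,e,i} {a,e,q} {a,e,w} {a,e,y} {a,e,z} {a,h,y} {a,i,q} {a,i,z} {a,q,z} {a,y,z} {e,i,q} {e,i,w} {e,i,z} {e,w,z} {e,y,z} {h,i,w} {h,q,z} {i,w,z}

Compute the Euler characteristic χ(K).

n_0=8 n_1=24 n_2=18
χ=+8−24+18=2

χ(K)=2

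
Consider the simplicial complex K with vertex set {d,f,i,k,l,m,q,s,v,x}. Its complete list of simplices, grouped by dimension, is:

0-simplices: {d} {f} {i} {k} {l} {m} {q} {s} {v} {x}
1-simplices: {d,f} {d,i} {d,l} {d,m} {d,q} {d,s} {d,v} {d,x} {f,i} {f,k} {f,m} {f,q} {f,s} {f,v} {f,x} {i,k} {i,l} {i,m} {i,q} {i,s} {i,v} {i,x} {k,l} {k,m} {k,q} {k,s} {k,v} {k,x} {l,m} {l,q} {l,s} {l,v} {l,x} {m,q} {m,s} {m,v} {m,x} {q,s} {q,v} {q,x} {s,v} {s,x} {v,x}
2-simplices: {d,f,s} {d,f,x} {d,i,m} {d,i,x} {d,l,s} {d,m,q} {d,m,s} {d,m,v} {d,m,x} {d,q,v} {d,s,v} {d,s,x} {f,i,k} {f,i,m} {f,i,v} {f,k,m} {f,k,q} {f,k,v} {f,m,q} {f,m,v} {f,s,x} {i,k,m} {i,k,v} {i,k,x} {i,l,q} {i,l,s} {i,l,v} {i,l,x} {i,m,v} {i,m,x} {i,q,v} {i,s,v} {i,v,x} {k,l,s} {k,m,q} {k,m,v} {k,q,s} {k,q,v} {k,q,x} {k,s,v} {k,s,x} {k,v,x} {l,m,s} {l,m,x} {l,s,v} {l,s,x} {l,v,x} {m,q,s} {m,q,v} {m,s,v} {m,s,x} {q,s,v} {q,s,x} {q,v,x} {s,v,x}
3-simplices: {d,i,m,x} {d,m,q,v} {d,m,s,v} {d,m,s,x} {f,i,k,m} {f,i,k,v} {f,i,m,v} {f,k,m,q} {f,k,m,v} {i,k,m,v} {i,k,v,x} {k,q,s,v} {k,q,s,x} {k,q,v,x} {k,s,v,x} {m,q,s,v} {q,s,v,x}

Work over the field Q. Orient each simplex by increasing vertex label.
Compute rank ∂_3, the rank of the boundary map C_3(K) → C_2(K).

n_0=10 n_1=43 n_2=55 n_3=17  [Q]
∂1: piv[df,di,dl,dm,dq,ds,dv,dx,fk] rk=9  ker:fi,fm,fq,fs,fv,fx,ik,il,im,iq,is,iv,ix,kl,km,kq,ks,kv,kx,lm,lq,ls,lv,lx,mq,ms,mv,mx,qs,qv,qx,sv,sx,vx
∂2: piv[dfs,dfx,dim,dix,dls,dmq,dms,dmv,dmx,dqv,dsv,dsx,fik,fim,fiv,fkm,fkq,fkv,fmq,fmv,ikx,ilq,ils,ilv,ilx,iqv,isv,ivx,kls,kqs,kqx,ksv,lms] rk=33  ker:fsx,ikm,ikv,imv,imx,kmq,kmv,kqv,ksx,kvx,lmx,lsv,lsx,lvx,mqs,mqv,msv,msx,qsv,qsx,qvx,svx
∂3: piv[dimx,dmqv,dmsv,dmsx,fikm,fikv,fimv,fkmq,fkmv,ikvx,kqsv,kqsx,kqvx,ksvx,mqsv] rk=15  ker:ikmv,qsvx
rk∂_3=15

rank∂_3=15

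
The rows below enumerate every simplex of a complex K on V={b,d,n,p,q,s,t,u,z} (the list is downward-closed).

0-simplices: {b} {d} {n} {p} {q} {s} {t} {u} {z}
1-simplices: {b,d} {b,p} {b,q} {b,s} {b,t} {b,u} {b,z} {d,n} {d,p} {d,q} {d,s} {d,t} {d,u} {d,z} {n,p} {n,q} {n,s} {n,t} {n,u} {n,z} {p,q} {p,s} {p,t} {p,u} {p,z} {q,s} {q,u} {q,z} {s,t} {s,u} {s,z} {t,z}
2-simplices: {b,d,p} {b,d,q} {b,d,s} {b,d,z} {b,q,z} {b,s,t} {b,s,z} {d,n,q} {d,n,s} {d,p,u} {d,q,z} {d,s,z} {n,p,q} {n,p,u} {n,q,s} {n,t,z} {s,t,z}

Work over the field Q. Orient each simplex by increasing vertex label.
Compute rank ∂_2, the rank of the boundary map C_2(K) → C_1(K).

rank∂_2=15

n_0=9 n_1=32 n_2=17  [Q]
∂1: piv[bd,bp,bq,bs,bt,bu,bz,dn] rk=8  ker:dp,dq,ds,dt,du,dz,np,nq,ns,nt,nu,nz,pq,ps,pt,pu,pz,qs,qu,qz,st,su,sz,tz
∂2: piv[bdp,bdq,bds,bdz,bqz,bst,bsz,dnq,dns,dpu,npq,npu,nqs,ntz,stz] rk=15  ker:dqz,dsz
rk∂_2=15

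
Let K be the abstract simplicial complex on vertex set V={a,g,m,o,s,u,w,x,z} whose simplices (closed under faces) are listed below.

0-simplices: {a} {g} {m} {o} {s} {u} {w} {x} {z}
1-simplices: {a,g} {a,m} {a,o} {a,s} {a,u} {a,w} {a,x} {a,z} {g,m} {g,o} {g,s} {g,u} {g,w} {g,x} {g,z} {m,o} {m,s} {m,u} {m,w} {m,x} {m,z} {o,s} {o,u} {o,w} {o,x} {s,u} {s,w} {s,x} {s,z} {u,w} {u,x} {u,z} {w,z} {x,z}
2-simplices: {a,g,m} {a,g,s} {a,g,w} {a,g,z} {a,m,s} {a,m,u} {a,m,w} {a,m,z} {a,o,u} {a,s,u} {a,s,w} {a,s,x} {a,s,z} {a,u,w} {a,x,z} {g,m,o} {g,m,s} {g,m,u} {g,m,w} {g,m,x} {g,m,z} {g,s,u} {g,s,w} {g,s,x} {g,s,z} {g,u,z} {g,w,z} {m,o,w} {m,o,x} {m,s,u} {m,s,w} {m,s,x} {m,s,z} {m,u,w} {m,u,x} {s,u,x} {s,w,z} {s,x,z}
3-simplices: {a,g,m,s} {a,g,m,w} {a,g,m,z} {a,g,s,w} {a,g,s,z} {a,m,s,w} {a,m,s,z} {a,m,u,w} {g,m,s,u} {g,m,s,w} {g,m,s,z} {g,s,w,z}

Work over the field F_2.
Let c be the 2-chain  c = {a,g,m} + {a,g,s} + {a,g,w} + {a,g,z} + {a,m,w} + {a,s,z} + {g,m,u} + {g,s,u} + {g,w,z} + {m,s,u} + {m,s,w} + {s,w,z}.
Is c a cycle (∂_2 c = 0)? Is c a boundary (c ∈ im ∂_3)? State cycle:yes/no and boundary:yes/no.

cycle:yes boundary:yes

n_0=9 n_1=34 n_2=38 n_3=12  [Z2]
∂1: piv[ag,am,ao,as,au,aw,ax,az] rk=8  ker:gm,go,gs,gu,gw,gx,gz,mo,ms,mu,mw,mx,mz,os,ou,ow,ox,su,sw,sx,sz,uw,ux,uz,wz,xz
∂2: piv[agm,ags,agw,agz,ams,amu,amw,amz,aou,asu,asw,asx,asz,auw,axz,gmo,gmu,gmx,gsx,guz,gwz,mow,mox,mux] rk=24  ker:gms,gmw,gmz,gsu,gsw,gsz,msu,msw,msx,msz,muw,sux,swz,sxz
∂3: piv[agms,agmw,agmz,agsw,agsz,amsw,amsz,amuw,gmsu,gswz] rk=10  ker:gmsw,gmsz
∂2c = 0
c vs im∂3: reduces to 0 ⇒ boundary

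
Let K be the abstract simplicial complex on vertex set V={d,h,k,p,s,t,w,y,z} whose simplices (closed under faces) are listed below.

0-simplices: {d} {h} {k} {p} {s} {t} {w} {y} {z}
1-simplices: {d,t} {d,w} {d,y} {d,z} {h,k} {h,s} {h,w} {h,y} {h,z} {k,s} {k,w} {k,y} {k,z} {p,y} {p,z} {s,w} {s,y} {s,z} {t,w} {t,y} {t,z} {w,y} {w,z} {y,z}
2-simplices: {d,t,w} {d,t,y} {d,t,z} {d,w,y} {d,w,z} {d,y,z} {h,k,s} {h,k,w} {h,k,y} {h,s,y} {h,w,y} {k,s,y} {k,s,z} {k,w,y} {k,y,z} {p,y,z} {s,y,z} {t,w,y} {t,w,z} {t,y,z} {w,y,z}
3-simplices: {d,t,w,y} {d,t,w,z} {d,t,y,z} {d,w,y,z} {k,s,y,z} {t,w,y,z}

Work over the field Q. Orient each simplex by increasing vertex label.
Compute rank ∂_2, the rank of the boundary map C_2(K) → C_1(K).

rank∂_2=14

n_0=9 n_1=24 n_2=21 n_3=6  [Q]
∂1: piv[dt,dw,dy,dz,hk,hs,hw,py] rk=8  ker:hy,hz,ks,kw,ky,kz,pz,sw,sy,sz,tw,ty,tz,wy,wz,yz
∂2: piv[dtw,dty,dtz,dwy,dwz,dyz,hks,hkw,hky,hsy,hwy,ksz,kyz,pyz] rk=14  ker:ksy,kwy,syz,twy,twz,tyz,wyz
∂3: piv[dtwy,dtwz,dtyz,dwyz,ksyz] rk=5  ker:twyz
rk∂_2=14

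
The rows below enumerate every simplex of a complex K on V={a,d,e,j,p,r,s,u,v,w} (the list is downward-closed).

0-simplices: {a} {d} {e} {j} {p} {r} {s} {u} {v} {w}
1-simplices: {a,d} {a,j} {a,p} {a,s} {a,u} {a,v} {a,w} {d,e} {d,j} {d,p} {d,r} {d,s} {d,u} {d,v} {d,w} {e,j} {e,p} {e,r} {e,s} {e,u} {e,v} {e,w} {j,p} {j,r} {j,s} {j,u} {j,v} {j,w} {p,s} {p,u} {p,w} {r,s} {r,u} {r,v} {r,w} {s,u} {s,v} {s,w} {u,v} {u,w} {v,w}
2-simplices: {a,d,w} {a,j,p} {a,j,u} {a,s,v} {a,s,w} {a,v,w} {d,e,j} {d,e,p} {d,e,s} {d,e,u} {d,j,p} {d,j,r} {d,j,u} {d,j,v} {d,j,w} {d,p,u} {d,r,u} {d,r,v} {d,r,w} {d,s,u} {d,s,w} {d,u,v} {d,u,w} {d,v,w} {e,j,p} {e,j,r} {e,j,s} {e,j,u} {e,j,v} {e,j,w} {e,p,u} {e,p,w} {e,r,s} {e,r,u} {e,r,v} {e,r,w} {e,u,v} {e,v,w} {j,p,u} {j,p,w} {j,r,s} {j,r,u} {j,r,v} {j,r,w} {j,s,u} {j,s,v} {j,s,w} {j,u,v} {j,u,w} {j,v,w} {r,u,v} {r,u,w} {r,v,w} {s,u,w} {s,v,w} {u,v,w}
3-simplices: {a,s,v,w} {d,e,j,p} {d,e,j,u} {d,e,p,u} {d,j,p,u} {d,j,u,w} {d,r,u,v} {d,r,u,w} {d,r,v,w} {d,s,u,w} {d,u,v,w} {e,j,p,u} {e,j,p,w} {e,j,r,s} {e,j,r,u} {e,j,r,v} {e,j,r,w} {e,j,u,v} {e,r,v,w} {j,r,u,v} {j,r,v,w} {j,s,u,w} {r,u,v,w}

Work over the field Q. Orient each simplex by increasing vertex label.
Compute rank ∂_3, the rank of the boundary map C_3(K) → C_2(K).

rank∂_3=21

n_0=10 n_1=41 n_2=56 n_3=23  [Q]
∂1: piv[ad,aj,ap,as,au,av,aw,de,dr] rk=9  ker:dj,dp,ds,du,dv,dw,ej,ep,er,es,eu,ev,ew,jp,jr,js,ju,jv,jw,ps,pu,pw,rs,ru,rv,rw,su,sv,sw,uv,uw,vw
∂2: piv[adw,ajp,aju,asv,asw,avw,dej,dep,des,deu,djp,djr,dju,djv,djw,dpu,dru,drv,drw,dsu,dsw,duv,duw,dvw,ejr,ejs,ejv,ejw,epw,ers] rk=30  ker:ejp,eju,epu,eru,erv,erw,euv,evw,jpu,jpw,jrs,jru,jrv,jrw,jsu,jsv,jsw,juv,juw,jvw,ruv,ruw,rvw,suw,svw,uvw
∂3: piv[asvw,dejp,deju,depu,djpu,djuw,druv,druw,drvw,dsuw,duvw,ejpw,ejrs,ejru,ejrv,ejrw,ejuv,ervw,jruv,jrvw,jsuw] rk=21  ker:ejpu,ruvw
rk∂_3=21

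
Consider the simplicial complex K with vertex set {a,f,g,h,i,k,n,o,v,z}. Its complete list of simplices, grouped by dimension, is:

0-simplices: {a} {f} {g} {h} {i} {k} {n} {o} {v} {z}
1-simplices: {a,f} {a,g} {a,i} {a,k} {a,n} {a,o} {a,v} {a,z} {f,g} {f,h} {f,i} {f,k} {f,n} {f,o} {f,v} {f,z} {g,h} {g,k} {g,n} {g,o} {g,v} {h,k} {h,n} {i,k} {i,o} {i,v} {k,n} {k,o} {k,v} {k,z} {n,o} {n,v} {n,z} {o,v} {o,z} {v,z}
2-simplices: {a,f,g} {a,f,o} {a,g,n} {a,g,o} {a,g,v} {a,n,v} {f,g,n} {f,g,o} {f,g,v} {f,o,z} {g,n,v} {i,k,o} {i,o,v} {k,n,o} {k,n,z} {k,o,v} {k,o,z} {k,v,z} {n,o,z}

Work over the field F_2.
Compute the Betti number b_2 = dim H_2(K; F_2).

n_0=10 n_1=36 n_2=19  [Z2]
∂1: piv[af,ag,ai,ak,an,ao,av,az,fh] rk=9  ker:fg,fi,fk,fn,fo,fv,fz,gh,gk,gn,go,gv,hk,hn,ik,io,iv,kn,ko,kv,kz,no,nv,nz,ov,oz,vz
∂2: piv[afg,afo,agn,ago,agv,anv,fgn,fgv,foz,iko,iov,kno,knz,kov,koz,kvz] rk=16  ker:fgo,gnv,noz
b_2=(19−16)−0=3

b_2=3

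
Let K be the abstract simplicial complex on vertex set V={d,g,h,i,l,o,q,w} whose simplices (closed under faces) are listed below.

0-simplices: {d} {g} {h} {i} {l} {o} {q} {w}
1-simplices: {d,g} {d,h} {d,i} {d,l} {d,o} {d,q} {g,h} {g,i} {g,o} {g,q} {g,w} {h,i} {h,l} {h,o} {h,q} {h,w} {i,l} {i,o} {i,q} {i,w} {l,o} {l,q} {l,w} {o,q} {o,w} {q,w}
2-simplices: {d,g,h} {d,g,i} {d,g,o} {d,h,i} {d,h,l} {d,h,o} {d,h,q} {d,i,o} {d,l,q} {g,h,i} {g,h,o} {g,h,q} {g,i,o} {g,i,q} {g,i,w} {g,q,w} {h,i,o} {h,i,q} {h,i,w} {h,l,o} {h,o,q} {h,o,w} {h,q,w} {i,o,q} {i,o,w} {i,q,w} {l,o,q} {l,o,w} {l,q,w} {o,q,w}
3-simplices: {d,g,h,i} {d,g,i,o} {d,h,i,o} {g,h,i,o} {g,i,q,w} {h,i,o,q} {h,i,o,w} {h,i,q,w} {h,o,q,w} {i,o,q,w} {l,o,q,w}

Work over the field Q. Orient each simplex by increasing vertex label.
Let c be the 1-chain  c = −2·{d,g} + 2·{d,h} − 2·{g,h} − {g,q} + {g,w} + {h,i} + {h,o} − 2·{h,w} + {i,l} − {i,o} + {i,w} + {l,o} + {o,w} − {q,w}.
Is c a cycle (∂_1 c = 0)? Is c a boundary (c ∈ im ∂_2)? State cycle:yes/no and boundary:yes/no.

cycle:yes boundary:no

n_0=8 n_1=26 n_2=30 n_3=11  [Q]
∂1: piv[dg,dh,di,dl,do,dq,gw] rk=7  ker:gh,gi,go,gq,hi,hl,ho,hq,hw,il,io,iq,iw,lo,lq,lw,oq,ow,qw
∂2: piv[dgh,dgi,dgo,dhi,dhl,dho,dhq,dio,dlq,ghq,giq,giw,gqw,hiw,hlo,hoq,how,low] rk=18  ker:ghi,gho,gio,hio,hiq,hqw,ioq,iow,iqw,loq,lqw,oqw
∂3: piv[dghi,dgio,dhio,ghio,giqw,hioq,hiow,hiqw,hoqw,loqw] rk=10  ker:ioqw
∂1c = 0
c vs im∂2: residual ≠ 0 ⇒ not boundary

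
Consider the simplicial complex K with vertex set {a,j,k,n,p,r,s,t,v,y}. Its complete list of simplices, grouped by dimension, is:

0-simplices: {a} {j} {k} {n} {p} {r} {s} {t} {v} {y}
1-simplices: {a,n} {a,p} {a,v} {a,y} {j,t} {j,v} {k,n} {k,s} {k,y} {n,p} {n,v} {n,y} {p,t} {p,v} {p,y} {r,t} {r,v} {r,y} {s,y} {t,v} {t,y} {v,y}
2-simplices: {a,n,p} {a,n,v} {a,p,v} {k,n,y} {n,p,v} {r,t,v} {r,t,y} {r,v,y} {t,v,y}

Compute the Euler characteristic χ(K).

χ(K)=-3

n_0=10 n_1=22 n_2=9
χ=+10−22+9=-3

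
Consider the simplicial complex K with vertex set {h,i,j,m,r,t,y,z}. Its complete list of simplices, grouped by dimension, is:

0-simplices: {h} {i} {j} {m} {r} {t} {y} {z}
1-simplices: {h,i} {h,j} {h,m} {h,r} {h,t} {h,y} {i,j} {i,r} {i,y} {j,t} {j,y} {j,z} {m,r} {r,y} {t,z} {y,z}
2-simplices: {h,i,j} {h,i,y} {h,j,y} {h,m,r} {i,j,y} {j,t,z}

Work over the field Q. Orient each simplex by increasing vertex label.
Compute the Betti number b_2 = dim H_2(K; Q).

b_2=1

n_0=8 n_1=16 n_2=6  [Q]
∂1: piv[hi,hj,hm,hr,ht,hy,jz] rk=7  ker:ij,ir,iy,jt,jy,mr,ry,tz,yz
∂2: piv[hij,hiy,hjy,hmr,jtz] rk=5  ker:ijy
b_2=(6−5)−0=1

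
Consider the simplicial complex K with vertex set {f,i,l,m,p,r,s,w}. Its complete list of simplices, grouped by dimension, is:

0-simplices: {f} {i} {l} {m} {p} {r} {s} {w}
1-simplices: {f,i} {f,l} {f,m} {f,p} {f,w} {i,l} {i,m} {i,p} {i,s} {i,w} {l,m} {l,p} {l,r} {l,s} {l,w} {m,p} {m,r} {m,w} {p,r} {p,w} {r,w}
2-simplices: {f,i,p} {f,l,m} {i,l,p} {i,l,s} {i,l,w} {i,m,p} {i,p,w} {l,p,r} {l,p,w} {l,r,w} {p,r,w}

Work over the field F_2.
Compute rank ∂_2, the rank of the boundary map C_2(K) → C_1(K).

rank∂_2=9

n_0=8 n_1=21 n_2=11  [Z2]
∂1: piv[fi,fl,fm,fp,fw,is,lr] rk=7  ker:il,im,ip,iw,lm,lp,ls,lw,mp,mr,mw,pr,pw,rw
∂2: piv[fip,flm,ilp,ils,ilw,imp,ipw,lpr,lrw] rk=9  ker:lpw,prw
rk∂_2=9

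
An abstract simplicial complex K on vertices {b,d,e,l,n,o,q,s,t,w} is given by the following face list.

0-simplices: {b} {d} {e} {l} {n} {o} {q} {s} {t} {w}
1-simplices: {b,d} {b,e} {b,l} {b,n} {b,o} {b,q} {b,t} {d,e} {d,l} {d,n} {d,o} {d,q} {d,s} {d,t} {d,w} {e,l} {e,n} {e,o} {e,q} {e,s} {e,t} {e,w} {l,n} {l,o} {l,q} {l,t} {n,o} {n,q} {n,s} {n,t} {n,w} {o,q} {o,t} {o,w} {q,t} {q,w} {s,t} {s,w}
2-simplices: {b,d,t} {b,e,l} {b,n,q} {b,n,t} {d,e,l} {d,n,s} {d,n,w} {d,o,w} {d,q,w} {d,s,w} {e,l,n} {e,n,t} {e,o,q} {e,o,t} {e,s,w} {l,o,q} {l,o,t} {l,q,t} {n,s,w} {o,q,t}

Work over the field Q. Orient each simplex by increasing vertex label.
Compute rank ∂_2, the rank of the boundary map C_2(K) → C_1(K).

n_0=10 n_1=38 n_2=20  [Q]
∂1: piv[bd,be,bl,bn,bo,bq,bt,ds,dw] rk=9  ker:de,dl,dn,do,dq,dt,el,en,eo,eq,es,et,ew,ln,lo,lq,lt,no,nq,ns,nt,nw,oq,ot,ow,qt,qw,st,sw
∂2: piv[bdt,bel,bnq,bnt,del,dns,dnw,dow,dqw,dsw,eln,ent,eoq,eot,esw,loq,lot,lqt] rk=18  ker:nsw,oqt
rk∂_2=18

rank∂_2=18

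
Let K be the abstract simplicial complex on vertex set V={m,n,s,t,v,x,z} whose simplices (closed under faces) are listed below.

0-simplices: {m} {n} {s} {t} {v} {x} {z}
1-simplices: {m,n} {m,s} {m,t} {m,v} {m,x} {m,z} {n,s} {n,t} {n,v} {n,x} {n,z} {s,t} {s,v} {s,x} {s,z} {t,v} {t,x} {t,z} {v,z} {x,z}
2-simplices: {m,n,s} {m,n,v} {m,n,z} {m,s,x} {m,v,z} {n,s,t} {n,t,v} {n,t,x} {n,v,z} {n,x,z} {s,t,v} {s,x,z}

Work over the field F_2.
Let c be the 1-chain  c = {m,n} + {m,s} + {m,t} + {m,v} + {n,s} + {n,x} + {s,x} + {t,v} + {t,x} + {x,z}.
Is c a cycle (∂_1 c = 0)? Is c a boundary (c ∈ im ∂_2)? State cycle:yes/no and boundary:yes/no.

n_0=7 n_1=20 n_2=12  [Z2]
∂1: piv[mn,ms,mt,mv,mx,mz] rk=6  ker:ns,nt,nv,nx,nz,st,sv,sx,sz,tv,tx,tz,vz,xz
∂2: piv[mns,mnv,mnz,msx,mvz,nst,ntv,ntx,nxz,stv,sxz] rk=11  ker:nvz
∂1c = {n} + {s} + {t} + {z}

cycle:no boundary:no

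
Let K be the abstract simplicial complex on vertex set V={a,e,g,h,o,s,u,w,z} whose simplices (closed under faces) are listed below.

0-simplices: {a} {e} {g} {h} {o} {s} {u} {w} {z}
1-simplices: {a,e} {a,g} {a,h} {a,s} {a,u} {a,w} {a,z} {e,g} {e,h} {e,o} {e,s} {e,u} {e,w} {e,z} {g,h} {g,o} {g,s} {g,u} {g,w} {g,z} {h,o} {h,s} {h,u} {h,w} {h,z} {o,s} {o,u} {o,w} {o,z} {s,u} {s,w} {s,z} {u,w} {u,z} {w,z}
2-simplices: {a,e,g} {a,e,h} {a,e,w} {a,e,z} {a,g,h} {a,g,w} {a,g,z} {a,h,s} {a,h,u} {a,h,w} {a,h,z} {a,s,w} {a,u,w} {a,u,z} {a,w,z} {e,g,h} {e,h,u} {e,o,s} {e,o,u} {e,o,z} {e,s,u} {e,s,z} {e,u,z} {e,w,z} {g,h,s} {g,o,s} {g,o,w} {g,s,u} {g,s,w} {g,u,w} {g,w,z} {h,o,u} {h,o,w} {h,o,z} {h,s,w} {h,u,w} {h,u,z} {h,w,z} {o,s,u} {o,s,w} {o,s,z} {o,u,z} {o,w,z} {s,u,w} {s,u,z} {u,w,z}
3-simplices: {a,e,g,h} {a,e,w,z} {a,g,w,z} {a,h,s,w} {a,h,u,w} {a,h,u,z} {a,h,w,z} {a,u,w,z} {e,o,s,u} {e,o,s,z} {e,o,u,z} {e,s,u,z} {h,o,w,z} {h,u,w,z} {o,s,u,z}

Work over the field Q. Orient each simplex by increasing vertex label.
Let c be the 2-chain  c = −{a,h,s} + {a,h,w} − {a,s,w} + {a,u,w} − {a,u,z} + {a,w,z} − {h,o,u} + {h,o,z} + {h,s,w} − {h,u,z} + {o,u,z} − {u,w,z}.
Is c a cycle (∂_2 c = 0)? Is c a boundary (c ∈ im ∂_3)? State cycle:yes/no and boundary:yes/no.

n_0=9 n_1=35 n_2=46 n_3=15  [Q]
∂1: piv[ae,ag,ah,as,au,aw,az,eo] rk=8  ker:eg,eh,es,eu,ew,ez,gh,go,gs,gu,gw,gz,ho,hs,hu,hw,hz,os,ou,ow,oz,su,sw,sz,uw,uz,wz
∂2: piv[aeg,aeh,aew,aez,agh,agw,agz,ahs,ahu,ahw,ahz,asw,auw,auz,awz,ehu,eos,eou,eoz,esu,esz,ghs,gos,gow,gsu,guw,hou] rk=27  ker:egh,euz,ewz,gsw,gwz,how,hoz,hsw,huw,huz,hwz,osu,osw,osz,ouz,owz,suw,suz,uwz
∂3: piv[aegh,aewz,agwz,ahsw,ahuw,ahuz,ahwz,auwz,eosu,eosz,eouz,esuz,howz] rk=13  ker:huwz,osuz
∂2c = 0
c vs im∂3: residual ≠ 0 ⇒ not boundary

cycle:yes boundary:no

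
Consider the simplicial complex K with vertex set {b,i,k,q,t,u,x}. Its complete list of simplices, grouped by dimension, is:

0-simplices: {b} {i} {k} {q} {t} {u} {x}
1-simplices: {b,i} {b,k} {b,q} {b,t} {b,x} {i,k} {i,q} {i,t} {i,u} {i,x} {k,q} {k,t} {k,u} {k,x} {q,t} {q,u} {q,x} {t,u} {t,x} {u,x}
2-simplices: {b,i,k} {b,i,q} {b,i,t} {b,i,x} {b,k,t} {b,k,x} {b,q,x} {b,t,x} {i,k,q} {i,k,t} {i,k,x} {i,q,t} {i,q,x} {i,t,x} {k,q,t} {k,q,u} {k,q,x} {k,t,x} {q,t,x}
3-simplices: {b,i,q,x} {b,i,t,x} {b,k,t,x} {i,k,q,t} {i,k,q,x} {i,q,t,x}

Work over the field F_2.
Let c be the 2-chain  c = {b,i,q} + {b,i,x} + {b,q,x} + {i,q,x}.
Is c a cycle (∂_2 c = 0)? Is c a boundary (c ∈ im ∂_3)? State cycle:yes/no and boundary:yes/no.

n_0=7 n_1=20 n_2=19 n_3=6  [Z2]
∂1: piv[bi,bk,bq,bt,bx,iu] rk=6  ker:ik,iq,it,ix,kq,kt,ku,kx,qt,qu,qx,tu,tx,ux
∂2: piv[bik,biq,bit,bix,bkt,bkx,bqx,btx,ikq,iqt,kqu] rk=11  ker:ikt,ikx,iqx,itx,kqt,kqx,ktx,qtx
∂3: piv[biqx,bitx,bktx,ikqt,ikqx,iqtx] rk=6
∂2c = 0
c vs im∂3: reduces to 0 ⇒ boundary

cycle:yes boundary:yes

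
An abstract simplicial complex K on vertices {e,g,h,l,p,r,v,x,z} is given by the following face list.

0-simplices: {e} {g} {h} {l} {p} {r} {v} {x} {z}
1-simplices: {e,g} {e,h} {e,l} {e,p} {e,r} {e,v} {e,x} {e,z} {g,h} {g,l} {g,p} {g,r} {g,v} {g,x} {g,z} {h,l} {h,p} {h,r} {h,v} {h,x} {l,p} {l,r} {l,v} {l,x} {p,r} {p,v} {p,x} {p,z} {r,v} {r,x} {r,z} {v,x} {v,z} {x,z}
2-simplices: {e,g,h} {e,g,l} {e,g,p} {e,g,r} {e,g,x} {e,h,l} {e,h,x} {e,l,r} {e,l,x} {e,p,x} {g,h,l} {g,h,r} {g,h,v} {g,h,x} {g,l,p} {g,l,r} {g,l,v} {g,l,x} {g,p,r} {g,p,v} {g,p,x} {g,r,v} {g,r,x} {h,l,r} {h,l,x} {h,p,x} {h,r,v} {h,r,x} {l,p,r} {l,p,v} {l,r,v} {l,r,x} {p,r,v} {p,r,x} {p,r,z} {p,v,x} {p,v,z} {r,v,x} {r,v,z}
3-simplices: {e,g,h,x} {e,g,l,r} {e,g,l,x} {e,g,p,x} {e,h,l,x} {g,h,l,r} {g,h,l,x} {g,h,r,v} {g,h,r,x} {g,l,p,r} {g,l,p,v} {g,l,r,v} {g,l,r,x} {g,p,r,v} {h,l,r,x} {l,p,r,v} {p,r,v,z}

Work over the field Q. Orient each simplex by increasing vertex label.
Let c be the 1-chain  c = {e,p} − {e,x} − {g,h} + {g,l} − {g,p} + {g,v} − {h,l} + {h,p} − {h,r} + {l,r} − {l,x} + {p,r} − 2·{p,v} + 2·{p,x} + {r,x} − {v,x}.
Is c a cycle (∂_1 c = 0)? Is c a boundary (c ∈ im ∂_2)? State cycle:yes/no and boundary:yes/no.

n_0=9 n_1=34 n_2=39 n_3=17  [Q]
∂1: piv[eg,eh,el,ep,er,ev,ex,ez] rk=8  ker:gh,gl,gp,gr,gv,gx,gz,hl,hp,hr,hv,hx,lp,lr,lv,lx,pr,pv,px,pz,rv,rx,rz,vx,vz,xz
∂2: piv[egh,egl,egp,egr,egx,ehl,ehx,elr,elx,epx,ghr,ghv,glp,glv,gpr,gpv,grv,grx,hpx,prz,pvx,pvz] rk=22  ker:ghl,ghx,glr,glx,gpx,hlr,hlx,hrv,hrx,lpr,lpv,lrv,lrx,prv,prx,rvx,rvz
∂3: piv[eghx,eglr,eglx,egpx,ehlx,ghlr,ghlx,ghrv,ghrx,glpr,glpv,glrv,glrx,gprv,prvz] rk=15  ker:hlrx,lprv
∂1c = 0
c vs im∂2: reduces to 0 ⇒ boundary

cycle:yes boundary:yes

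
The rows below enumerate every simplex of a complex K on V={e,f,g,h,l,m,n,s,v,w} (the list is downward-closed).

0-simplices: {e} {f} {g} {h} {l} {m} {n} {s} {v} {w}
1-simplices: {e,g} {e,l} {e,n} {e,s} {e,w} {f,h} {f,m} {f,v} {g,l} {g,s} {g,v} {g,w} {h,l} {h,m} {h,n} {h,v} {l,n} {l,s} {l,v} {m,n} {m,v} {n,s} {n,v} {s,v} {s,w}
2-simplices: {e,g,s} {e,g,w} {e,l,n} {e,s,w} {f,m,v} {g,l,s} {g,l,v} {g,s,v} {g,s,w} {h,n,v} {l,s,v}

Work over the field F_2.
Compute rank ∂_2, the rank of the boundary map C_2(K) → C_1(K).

rank∂_2=9

n_0=10 n_1=25 n_2=11  [Z2]
∂1: piv[eg,el,en,es,ew,fh,fm,fv,gv] rk=9  ker:gl,gs,gw,hl,hm,hn,hv,ln,ls,lv,mn,mv,ns,nv,sv,sw
∂2: piv[egs,egw,eln,esw,fmv,gls,glv,gsv,hnv] rk=9  ker:gsw,lsv
rk∂_2=9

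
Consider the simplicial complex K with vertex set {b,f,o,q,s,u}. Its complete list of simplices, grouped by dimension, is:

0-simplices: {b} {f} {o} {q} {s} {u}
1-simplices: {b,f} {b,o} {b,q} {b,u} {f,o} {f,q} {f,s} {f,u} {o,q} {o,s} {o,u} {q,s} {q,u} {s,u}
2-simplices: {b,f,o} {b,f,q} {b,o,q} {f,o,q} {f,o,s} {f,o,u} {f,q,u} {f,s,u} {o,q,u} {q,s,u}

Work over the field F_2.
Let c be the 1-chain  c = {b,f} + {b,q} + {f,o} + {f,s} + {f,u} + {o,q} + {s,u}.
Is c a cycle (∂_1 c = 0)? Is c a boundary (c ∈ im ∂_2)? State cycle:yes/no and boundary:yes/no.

n_0=6 n_1=14 n_2=10  [Z2]
∂1: piv[bf,bo,bq,bu,fs] rk=5  ker:fo,fq,fu,oq,os,ou,qs,qu,su
∂2: piv[bfo,bfq,boq,fos,fou,fqu,fsu,qsu] rk=8  ker:foq,oqu
∂1c = 0
c vs im∂2: reduces to 0 ⇒ boundary

cycle:yes boundary:yes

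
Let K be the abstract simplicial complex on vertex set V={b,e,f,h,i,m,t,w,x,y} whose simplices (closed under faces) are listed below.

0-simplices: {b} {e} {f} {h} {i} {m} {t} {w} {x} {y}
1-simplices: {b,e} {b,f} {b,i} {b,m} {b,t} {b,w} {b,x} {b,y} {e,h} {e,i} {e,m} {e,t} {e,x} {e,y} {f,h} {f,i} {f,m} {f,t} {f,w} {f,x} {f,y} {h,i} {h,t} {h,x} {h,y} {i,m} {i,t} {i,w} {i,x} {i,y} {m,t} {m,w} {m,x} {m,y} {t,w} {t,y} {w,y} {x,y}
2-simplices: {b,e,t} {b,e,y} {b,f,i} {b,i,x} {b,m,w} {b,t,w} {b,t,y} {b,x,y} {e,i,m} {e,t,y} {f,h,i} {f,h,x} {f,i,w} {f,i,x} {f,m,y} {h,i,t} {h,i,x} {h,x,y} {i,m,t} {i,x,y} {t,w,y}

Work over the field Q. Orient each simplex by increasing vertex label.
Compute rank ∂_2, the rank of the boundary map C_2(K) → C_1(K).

n_0=10 n_1=38 n_2=21  [Q]
∂1: piv[be,bf,bi,bm,bt,bw,bx,by,eh] rk=9  ker:ei,em,et,ex,ey,fh,fi,fm,ft,fw,fx,fy,hi,ht,hx,hy,im,it,iw,ix,iy,mt,mw,mx,my,tw,ty,wy,xy
∂2: piv[bet,bey,bfi,bix,bmw,btw,bty,bxy,eim,fhi,fhx,fiw,fix,fmy,hit,hxy,imt,ixy,twy] rk=19  ker:ety,hix
rk∂_2=19

rank∂_2=19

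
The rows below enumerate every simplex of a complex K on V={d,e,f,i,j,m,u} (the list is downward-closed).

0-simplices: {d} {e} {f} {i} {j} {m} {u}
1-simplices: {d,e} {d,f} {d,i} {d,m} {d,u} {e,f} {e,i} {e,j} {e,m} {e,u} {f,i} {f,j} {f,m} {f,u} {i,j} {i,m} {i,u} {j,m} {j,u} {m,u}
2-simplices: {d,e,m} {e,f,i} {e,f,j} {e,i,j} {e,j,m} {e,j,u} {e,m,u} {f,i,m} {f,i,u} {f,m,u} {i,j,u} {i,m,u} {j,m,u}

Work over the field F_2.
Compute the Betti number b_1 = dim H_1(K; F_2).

n_0=7 n_1=20 n_2=13  [Z2]
∂1: piv[de,df,di,dm,du,ej] rk=6  ker:ef,ei,em,eu,fi,fj,fm,fu,ij,im,iu,jm,ju,mu
∂2: piv[dem,efi,efj,eij,ejm,eju,emu,fim,fiu,fmu,iju] rk=11  ker:imu,jmu
b_1=(20−6)−11=3

b_1=3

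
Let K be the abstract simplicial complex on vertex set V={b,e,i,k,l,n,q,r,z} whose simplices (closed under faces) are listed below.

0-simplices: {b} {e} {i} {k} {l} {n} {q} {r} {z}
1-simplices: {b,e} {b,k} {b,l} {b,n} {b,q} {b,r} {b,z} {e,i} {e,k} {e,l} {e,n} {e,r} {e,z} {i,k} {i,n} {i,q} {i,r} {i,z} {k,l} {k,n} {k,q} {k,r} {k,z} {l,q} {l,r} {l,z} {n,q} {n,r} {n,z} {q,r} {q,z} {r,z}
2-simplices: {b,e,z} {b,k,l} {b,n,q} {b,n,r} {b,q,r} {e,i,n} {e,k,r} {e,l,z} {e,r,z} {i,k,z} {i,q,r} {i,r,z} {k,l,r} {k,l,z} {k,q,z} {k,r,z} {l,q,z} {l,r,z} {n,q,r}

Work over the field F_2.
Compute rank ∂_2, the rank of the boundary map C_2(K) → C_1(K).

n_0=9 n_1=32 n_2=19  [Z2]
∂1: piv[be,bk,bl,bn,bq,br,bz,ei] rk=8  ker:ek,el,en,er,ez,ik,in,iq,ir,iz,kl,kn,kq,kr,kz,lq,lr,lz,nq,nr,nz,qr,qz,rz
∂2: piv[bez,bkl,bnq,bnr,bqr,ein,ekr,elz,erz,ikz,iqr,irz,klr,klz,kqz,krz,lqz] rk=17  ker:lrz,nqr
rk∂_2=17

rank∂_2=17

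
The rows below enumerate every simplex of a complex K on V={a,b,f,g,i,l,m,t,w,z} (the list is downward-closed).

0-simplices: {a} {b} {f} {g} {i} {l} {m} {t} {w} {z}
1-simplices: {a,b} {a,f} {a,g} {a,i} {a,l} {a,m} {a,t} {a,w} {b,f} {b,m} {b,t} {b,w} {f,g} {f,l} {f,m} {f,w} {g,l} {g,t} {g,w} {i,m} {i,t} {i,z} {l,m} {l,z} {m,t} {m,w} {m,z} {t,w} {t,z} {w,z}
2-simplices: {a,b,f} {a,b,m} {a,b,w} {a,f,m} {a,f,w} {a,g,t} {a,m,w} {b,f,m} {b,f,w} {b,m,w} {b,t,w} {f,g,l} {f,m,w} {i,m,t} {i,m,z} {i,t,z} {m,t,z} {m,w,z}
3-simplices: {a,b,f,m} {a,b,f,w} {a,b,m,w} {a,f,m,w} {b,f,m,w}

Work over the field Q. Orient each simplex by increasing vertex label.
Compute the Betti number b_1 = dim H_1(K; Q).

b_1=8

n_0=10 n_1=30 n_2=18 n_3=5  [Q]
∂1: piv[ab,af,ag,ai,al,am,at,aw,iz] rk=9  ker:bf,bm,bt,bw,fg,fl,fm,fw,gl,gt,gw,im,it,lm,lz,mt,mw,mz,tw,tz,wz
∂2: piv[abf,abm,abw,afm,afw,agt,amw,btw,fgl,imt,imz,itz,mwz] rk=13  ker:bfm,bfw,bmw,fmw,mtz
∂3: piv[abfm,abfw,abmw,afmw] rk=4  ker:bfmw
b_1=(30−9)−13=8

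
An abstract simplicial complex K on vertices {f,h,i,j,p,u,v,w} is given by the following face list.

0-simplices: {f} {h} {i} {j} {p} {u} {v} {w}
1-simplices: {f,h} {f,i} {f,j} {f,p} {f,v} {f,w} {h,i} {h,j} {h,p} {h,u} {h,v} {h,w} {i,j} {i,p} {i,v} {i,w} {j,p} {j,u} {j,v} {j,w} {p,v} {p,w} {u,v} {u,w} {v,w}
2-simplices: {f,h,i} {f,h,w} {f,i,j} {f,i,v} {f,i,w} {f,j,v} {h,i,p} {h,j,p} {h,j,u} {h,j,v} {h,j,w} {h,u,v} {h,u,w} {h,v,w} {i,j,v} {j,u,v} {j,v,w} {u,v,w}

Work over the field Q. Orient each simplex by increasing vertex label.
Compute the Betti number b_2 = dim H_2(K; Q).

n_0=8 n_1=25 n_2=18  [Q]
∂1: piv[fh,fi,fj,fp,fv,fw,hu] rk=7  ker:hi,hj,hp,hv,hw,ij,ip,iv,iw,jp,ju,jv,jw,pv,pw,uv,uw,vw
∂2: piv[fhi,fhw,fij,fiv,fiw,fjv,hip,hjp,hju,hjv,hjw,huv,huw,hvw] rk=14  ker:ijv,juv,jvw,uvw
b_2=(18−14)−0=4

b_2=4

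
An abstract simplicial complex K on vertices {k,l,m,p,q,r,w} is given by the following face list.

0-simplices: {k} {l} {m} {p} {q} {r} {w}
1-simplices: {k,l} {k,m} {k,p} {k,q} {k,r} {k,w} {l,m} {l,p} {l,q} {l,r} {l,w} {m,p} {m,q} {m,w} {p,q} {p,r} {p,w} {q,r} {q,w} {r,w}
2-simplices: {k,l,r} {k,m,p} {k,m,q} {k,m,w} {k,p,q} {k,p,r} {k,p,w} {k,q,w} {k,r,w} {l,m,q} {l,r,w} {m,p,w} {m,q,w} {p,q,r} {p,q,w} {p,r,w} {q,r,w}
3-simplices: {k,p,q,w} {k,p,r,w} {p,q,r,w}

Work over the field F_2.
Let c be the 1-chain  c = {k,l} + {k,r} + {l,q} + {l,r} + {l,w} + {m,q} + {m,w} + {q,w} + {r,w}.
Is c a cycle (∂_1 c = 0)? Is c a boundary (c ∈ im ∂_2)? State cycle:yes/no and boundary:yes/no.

cycle:no boundary:no

n_0=7 n_1=20 n_2=17 n_3=3  [Z2]
∂1: piv[kl,km,kp,kq,kr,kw] rk=6  ker:lm,lp,lq,lr,lw,mp,mq,mw,pq,pr,pw,qr,qw,rw
∂2: piv[klr,kmp,kmq,kmw,kpq,kpr,kpw,kqw,krw,lmq,lrw,pqr] rk=12  ker:mpw,mqw,pqw,prw,qrw
∂3: piv[kpqw,kprw,pqrw] rk=3
∂1c = {q} + {r}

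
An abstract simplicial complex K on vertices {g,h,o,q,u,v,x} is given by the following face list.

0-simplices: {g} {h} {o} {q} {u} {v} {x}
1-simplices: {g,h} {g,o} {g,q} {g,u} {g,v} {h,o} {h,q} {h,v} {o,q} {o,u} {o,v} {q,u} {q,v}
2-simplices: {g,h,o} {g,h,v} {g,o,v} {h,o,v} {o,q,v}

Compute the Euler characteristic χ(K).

n_0=7 n_1=13 n_2=5
χ=+7−13+5=-1

χ(K)=-1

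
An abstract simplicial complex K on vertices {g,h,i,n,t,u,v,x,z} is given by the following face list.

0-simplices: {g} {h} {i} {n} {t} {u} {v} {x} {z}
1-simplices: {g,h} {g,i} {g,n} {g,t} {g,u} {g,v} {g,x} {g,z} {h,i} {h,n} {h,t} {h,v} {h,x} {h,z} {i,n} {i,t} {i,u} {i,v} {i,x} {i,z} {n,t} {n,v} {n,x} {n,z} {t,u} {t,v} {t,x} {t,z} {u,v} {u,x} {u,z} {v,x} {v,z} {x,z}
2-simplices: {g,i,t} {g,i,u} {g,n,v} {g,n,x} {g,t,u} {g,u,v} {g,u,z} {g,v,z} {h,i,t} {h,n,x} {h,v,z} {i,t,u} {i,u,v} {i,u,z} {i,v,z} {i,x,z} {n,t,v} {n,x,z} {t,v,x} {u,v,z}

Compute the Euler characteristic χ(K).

n_0=9 n_1=34 n_2=20
χ=+9−34+20=-5

χ(K)=-5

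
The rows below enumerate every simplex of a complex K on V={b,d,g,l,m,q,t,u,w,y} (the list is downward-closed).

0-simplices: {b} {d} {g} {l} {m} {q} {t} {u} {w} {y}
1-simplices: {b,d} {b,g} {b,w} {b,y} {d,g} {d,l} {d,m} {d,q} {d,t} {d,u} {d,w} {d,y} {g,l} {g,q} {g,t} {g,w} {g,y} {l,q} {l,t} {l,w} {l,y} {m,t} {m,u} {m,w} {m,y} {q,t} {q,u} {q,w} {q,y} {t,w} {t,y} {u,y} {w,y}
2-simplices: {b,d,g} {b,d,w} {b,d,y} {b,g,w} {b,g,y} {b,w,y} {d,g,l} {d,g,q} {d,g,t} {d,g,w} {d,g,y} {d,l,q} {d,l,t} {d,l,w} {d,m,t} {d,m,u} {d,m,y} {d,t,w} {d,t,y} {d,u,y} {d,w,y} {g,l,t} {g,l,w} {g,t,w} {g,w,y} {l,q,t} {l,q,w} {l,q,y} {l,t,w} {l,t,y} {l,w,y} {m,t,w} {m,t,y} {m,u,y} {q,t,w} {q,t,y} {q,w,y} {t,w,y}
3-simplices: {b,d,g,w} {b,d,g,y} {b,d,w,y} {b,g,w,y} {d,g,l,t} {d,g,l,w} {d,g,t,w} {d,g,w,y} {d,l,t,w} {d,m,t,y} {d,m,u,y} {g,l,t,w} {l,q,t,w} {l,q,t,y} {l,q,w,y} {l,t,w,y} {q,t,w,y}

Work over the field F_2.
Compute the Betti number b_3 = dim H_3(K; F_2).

n_0=10 n_1=33 n_2=38 n_3=17  [Z2]
∂1: piv[bd,bg,bw,by,dl,dm,dq,dt,du] rk=9  ker:dg,dw,dy,gl,gq,gt,gw,gy,lq,lt,lw,ly,mt,mu,mw,my,qt,qu,qw,qy,tw,ty,uy,wy
∂2: piv[bdg,bdw,bdy,bgw,bgy,bwy,dgl,dgq,dgt,dlq,dlt,dlw,dmt,dmu,dmy,dtw,dty,duy,lqt,lqw,lqy,lty,mtw] rk=23  ker:dgw,dgy,dwy,glt,glw,gtw,gwy,ltw,lwy,mty,muy,qtw,qty,qwy,twy
∂3: piv[bdgw,bdgy,bdwy,bgwy,dglt,dglw,dgtw,dltw,dmty,dmuy,lqtw,lqty,lqwy,ltwy] rk=14  ker:dgwy,gltw,qtwy
b_3=(17−14)−0=3

b_3=3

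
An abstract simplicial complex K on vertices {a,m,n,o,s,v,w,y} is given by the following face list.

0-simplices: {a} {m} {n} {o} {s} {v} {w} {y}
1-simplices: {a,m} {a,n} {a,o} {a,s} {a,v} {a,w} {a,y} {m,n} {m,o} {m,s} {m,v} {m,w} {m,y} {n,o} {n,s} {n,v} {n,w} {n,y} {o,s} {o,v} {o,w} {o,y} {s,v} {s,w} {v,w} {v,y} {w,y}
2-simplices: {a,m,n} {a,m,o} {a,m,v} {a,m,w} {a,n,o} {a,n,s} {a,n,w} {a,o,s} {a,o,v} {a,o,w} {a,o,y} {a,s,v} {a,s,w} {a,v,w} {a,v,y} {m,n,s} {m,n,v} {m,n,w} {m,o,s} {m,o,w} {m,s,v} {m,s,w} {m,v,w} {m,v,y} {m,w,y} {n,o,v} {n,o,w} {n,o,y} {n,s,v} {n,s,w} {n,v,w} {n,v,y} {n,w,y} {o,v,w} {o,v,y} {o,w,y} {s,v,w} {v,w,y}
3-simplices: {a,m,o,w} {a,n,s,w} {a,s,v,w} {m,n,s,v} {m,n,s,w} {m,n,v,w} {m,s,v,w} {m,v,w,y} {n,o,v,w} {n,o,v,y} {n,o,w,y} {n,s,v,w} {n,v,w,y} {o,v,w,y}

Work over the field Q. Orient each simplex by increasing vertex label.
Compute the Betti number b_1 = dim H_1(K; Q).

b_1=0

n_0=8 n_1=27 n_2=38 n_3=14  [Q]
∂1: piv[am,an,ao,as,av,aw,ay] rk=7  ker:mn,mo,ms,mv,mw,my,no,ns,nv,nw,ny,os,ov,ow,oy,sv,sw,vw,vy,wy
∂2: piv[amn,amo,amv,amw,ano,ans,anw,aos,aov,aow,aoy,asv,asw,avw,avy,mns,mnv,mvy,mwy,noy] rk=20  ker:mnw,mos,mow,msv,msw,mvw,nov,now,nsv,nsw,nvw,nvy,nwy,ovw,ovy,owy,svw,vwy
∂3: piv[amow,answ,asvw,mnsv,mnsw,mnvw,msvw,mvwy,novw,novy,nowy,nvwy] rk=12  ker:nsvw,ovwy
b_1=(27−7)−20=0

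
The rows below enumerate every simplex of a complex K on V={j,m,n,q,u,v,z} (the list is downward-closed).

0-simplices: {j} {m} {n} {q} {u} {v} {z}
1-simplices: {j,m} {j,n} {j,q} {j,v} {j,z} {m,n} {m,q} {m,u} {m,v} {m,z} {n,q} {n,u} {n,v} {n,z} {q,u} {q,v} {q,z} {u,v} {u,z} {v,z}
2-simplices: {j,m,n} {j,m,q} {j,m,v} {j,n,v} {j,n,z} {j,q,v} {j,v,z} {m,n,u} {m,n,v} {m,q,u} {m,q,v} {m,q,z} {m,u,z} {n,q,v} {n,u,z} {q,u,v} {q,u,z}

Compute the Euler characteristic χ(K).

n_0=7 n_1=20 n_2=17
χ=+7−20+17=4

χ(K)=4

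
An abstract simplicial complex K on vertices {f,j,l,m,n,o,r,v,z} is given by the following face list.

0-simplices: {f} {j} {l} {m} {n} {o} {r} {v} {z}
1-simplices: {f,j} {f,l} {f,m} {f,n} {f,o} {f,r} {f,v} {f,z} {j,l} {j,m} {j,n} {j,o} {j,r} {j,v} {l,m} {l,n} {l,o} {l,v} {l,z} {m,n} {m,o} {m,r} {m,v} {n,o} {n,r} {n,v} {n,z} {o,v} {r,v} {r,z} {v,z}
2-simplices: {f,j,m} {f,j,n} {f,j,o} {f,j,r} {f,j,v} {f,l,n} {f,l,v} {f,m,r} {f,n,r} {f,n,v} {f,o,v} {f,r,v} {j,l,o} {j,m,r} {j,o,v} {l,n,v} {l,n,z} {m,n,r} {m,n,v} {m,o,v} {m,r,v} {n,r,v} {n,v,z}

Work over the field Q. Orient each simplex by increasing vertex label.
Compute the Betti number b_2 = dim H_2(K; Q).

n_0=9 n_1=31 n_2=23  [Q]
∂1: piv[fj,fl,fm,fn,fo,fr,fv,fz] rk=8  ker:jl,jm,jn,jo,jr,jv,lm,ln,lo,lv,lz,mn,mo,mr,mv,no,nr,nv,nz,ov,rv,rz,vz
∂2: piv[fjm,fjn,fjo,fjr,fjv,fln,flv,fmr,fnr,fnv,fov,frv,jlo,lnz,mnr,mnv,mov,nvz] rk=18  ker:jmr,jov,lnv,mrv,nrv
b_2=(23−18)−0=5

b_2=5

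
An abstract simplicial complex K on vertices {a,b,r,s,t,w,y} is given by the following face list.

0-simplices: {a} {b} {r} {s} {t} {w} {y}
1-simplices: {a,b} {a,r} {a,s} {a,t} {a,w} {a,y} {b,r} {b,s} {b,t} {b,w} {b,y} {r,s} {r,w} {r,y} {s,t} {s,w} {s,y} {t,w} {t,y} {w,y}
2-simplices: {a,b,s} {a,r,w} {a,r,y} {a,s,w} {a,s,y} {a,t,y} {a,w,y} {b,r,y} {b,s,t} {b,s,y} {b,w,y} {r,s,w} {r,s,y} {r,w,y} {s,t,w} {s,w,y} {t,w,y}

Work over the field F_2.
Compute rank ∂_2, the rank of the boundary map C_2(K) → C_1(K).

rank∂_2=14

n_0=7 n_1=20 n_2=17  [Z2]
∂1: piv[ab,ar,as,at,aw,ay] rk=6  ker:br,bs,bt,bw,by,rs,rw,ry,st,sw,sy,tw,ty,wy
∂2: piv[abs,arw,ary,asw,asy,aty,awy,bry,bst,bsy,bwy,rsw,stw,twy] rk=14  ker:rsy,rwy,swy
rk∂_2=14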